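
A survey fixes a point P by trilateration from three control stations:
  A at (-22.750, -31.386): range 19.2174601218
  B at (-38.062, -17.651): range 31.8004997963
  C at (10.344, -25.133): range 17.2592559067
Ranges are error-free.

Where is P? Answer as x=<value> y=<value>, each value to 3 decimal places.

x=-6.459 y=-21.192

eq1: (x + 22.750)² + (y + 31.386)² = 19.2174601218²
eq2: (x + 38.062)² + (y + 17.651)² = 31.8004997963²
eq3: (x − 10.344)² + (y + 25.133)² = 17.2592559067²
eq2−eq3, eq2−eq1 (x²,y² cancel):
  96.812·x − 14.964·y = -308.217747
  30.624·x − 27.470·y = 384.330865
det = 96.812·-27.470 − -14.964·30.624 = -2201.168104
x = (-308.217747·-27.470 − -14.964·384.330865) / -2201.168104 = -6.459238
y = (96.812·384.330865 − -308.217747·30.624) / -2201.168104 = -21.191794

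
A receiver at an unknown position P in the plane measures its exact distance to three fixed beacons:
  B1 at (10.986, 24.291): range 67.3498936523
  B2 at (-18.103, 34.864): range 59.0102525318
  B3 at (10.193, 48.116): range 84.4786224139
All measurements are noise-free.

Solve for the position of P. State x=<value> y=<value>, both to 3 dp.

x=-39.709 y=-20.048

eq1: (x − 10.986)² + (y − 24.291)² = 67.3498936523²
eq2: (x + 18.103)² + (y − 34.864)² = 59.0102525318²
eq3: (x − 10.193)² + (y − 48.116)² = 84.4786224139²
eq2−eq1, eq2−eq3 (x²,y² cancel):
  58.178·x − 21.146·y = -1886.270499
  56.592·x + 26.504·y = -2778.598141
det = 58.178·26.504 − -21.146·56.592 = 2738.644144
x = (-1886.270499·26.504 − -21.146·-2778.598141) / 2738.644144 = -39.709412
y = (58.178·-2778.598141 − -1886.270499·56.592) / 2738.644144 = -20.048411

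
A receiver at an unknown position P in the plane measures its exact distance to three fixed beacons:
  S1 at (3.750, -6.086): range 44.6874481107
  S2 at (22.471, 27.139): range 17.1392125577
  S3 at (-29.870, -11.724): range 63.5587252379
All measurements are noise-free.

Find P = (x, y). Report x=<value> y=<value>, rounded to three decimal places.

x=9.414 y=38.241

eq1: (x − 3.750)² + (y + 6.086)² = 44.6874481107²
eq2: (x − 22.471)² + (y − 27.139)² = 17.1392125577²
eq3: (x + 29.870)² + (y + 11.724)² = 63.5587252379²
eq3−eq1, eq3−eq2 (x²,y² cancel):
  67.240·x + 11.276·y = 1064.176355
  104.682·x + 77.726·y = 3957.761033
det = 67.240·77.726 − 11.276·104.682 = 4045.902008
x = (1064.176355·77.726 − 11.276·3957.761033) / 4045.902008 = 9.413589
y = (67.240·3957.761033 − 1064.176355·104.682) / 4045.902008 = 38.241100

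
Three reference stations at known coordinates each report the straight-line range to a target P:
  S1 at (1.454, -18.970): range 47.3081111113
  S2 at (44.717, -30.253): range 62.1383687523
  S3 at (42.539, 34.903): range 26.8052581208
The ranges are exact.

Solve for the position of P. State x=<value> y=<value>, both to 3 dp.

eq1: (x − 1.454)² + (y + 18.970)² = 47.3081111113²
eq2: (x − 44.717)² + (y + 30.253)² = 62.1383687523²
eq3: (x − 42.539)² + (y − 34.903)² = 26.8052581208²
eq3−eq1, eq3−eq2 (x²,y² cancel):
  -82.170·x − 107.746·y = -4185.346428
  4.356·x − 130.312·y = -3255.586840
det = -82.170·-130.312 − -107.746·4.356 = 11177.078616
x = (-4185.346428·-130.312 − -107.746·-3255.586840) / 11177.078616 = 17.412815
y = (-82.170·-3255.586840 − -4185.346428·4.356) / 11177.078616 = 25.565083

x=17.413 y=25.565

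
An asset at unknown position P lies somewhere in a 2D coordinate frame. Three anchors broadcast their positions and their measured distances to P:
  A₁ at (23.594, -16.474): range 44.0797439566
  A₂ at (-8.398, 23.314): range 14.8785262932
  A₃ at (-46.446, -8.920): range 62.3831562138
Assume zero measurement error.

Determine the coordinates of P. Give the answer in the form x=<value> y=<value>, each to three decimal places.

x=6.458 y=24.138

eq1: (x − 23.594)² + (y + 16.474)² = 44.0797439566²
eq2: (x + 8.398)² + (y − 23.314)² = 14.8785262932²
eq3: (x + 46.446)² + (y + 8.920)² = 62.3831562138²
eq2−eq3, eq2−eq1 (x²,y² cancel):
  -76.096·x − 64.468·y = -2047.559319
  63.984·x − 79.576·y = -1507.652771
det = -76.096·-79.576 − -64.468·63.984 = 10180.335808
x = (-2047.559319·-79.576 − -64.468·-1507.652771) / 10180.335808 = 6.457667
y = (-76.096·-1507.652771 − -2047.559319·63.984) / 10180.335808 = 24.138436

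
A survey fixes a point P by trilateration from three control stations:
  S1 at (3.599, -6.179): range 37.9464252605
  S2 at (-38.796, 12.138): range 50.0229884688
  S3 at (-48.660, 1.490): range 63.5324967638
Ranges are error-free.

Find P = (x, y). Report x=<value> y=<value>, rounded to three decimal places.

x=7.291 y=31.587

eq1: (x − 3.599)² + (y + 6.179)² = 37.9464252605²
eq2: (x + 38.796)² + (y − 12.138)² = 50.0229884688²
eq3: (x + 48.660)² + (y − 1.490)² = 63.5324967638²
eq1−eq3, eq1−eq2 (x²,y² cancel):
  -104.518·x + 15.338·y = -277.564097
  -84.790·x + 36.634·y = 538.959633
det = -104.518·36.634 − 15.338·-84.790 = -2528.403392
x = (-277.564097·36.634 − 15.338·538.959633) / -2528.403392 = 7.291102
y = (-104.518·538.959633 − -277.564097·-84.790) / -2528.403392 = 31.587382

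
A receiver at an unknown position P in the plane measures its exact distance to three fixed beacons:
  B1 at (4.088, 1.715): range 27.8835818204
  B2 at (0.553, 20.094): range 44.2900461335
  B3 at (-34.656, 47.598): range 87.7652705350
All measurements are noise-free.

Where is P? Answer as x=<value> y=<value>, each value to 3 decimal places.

eq1: (x − 4.088)² + (y − 1.715)² = 27.8835818204²
eq2: (x − 0.553)² + (y − 20.094)² = 44.2900461335²
eq3: (x + 34.656)² + (y − 47.598)² = 87.7652705350²
eq1−eq3, eq1−eq2 (x²,y² cancel):
  -77.488·x + 91.766·y = -3478.293606
  -7.070·x + 36.758·y = -799.692375
det = -77.488·36.758 − 91.766·-7.070 = -2199.518284
x = (-3478.293606·36.758 − 91.766·-799.692375) / -2199.518284 = 24.764762
y = (-77.488·-799.692375 − -3478.293606·-7.070) / -2199.518284 = -16.992369

x=24.765 y=-16.992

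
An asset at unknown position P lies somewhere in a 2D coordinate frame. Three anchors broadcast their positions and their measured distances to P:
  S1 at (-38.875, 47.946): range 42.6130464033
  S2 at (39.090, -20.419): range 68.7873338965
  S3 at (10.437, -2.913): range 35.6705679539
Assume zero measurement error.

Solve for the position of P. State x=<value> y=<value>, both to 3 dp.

x=-23.451 y=8.222

eq1: (x + 38.875)² + (y − 47.946)² = 42.6130464033²
eq2: (x − 39.090)² + (y + 20.419)² = 68.7873338965²
eq3: (x − 10.437)² + (y + 2.913)² = 35.6705679539²
eq3−eq1, eq3−eq2 (x²,y² cancel):
  -98.624·x + 101.718·y = 3149.185697
  57.306·x − 35.012·y = -1631.760763
det = -98.624·-35.012 − 101.718·57.306 = -2376.028220
x = (3149.185697·-35.012 − 101.718·-1631.760763) / -2376.028220 = -23.450964
y = (-98.624·-1631.760763 − 3149.185697·57.306) / -2376.028220 = 8.222319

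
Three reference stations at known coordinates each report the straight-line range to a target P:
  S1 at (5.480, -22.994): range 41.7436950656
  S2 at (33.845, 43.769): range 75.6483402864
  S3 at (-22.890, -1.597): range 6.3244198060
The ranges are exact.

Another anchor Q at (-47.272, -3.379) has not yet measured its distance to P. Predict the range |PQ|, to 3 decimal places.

19.185

eq1: (x − 5.480)² + (y + 22.994)² = 41.7436950656²
eq2: (x − 33.845)² + (y − 43.769)² = 75.6483402864²
eq3: (x + 22.890)² + (y + 1.597)² = 6.3244198060²
eq1−eq3, eq1−eq2 (x²,y² cancel):
  -56.740·x + 42.794·y = 1670.285865
  56.730·x + 133.526·y = -1477.680360
det = -56.740·133.526 − 42.794·56.730 = -10003.968860
x = (1670.285865·133.526 − 42.794·-1477.680360) / -10003.968860 = -28.614888
y = (-56.740·-1477.680360 − 1670.285865·56.730) / -10003.968860 = 1.090740
|P − Q| = √((-28.614888 − -47.272)² + (1.090740 − -3.379)²) = 19.185057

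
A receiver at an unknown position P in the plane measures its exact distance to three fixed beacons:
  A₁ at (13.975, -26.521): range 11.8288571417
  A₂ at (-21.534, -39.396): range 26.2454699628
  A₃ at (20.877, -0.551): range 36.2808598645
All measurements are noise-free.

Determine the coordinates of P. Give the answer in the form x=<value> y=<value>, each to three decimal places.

eq1: (x − 13.975)² + (y + 26.521)² = 11.8288571417²
eq2: (x + 21.534)² + (y + 39.396)² = 26.2454699628²
eq3: (x − 20.877)² + (y + 0.551)² = 36.2808598645²
eq1−eq2, eq1−eq3 (x²,y² cancel):
  -71.018·x − 25.750·y = 568.191074
  13.804·x + 51.940·y = -1638.890267
det = -71.018·51.940 − -25.750·13.804 = -3333.221920
x = (568.191074·51.940 − -25.750·-1638.890267) / -3333.221920 = 3.807001
y = (-71.018·-1638.890267 − 568.191074·13.804) / -3333.221920 = -32.565308

x=3.807 y=-32.565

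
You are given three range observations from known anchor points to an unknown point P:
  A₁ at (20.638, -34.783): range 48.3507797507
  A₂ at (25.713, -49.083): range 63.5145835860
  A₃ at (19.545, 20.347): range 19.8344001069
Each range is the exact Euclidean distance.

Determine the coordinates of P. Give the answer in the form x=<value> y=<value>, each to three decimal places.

x=2.581 y=10.069

eq1: (x − 20.638)² + (y + 34.783)² = 48.3507797507²
eq2: (x − 25.713)² + (y + 49.083)² = 63.5145835860²
eq3: (x − 19.545)² + (y − 20.347)² = 19.8344001069²
eq1−eq3, eq1−eq2 (x²,y² cancel):
  -2.186·x + 110.260·y = 1104.617776
  10.150·x − 28.600·y = -261.789301
det = -2.186·-28.600 − 110.260·10.150 = -1056.619400
x = (1104.617776·-28.600 − 110.260·-261.789301) / -1056.619400 = 2.581043
y = (-2.186·-261.789301 − 1104.617776·10.150) / -1056.619400 = 10.069472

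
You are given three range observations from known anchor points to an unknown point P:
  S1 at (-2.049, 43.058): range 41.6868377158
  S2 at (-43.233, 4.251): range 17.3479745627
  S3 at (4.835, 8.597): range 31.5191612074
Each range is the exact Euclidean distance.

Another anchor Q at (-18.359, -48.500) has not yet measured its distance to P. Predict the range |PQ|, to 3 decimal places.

58.515

eq1: (x + 2.049)² + (y − 43.058)² = 41.6868377158²
eq2: (x + 43.233)² + (y − 4.251)² = 17.3479745627²
eq3: (x − 4.835)² + (y − 8.597)² = 31.5191612074²
eq1−eq2, eq1−eq3 (x²,y² cancel):
  -82.368·x − 77.614·y = 1465.813742
  13.768·x − 68.922·y = -1016.569215
det = -82.368·-68.922 − -77.614·13.768 = 6745.556848
x = (1465.813742·-68.922 − -77.614·-1016.569215) / 6745.556848 = -26.673382
y = (-82.368·-1016.569215 − 1465.813742·13.768) / 6745.556848 = 9.421231
|P − Q| = √((-26.673382 − -18.359)² + (9.421231 − -48.500)²) = 58.514938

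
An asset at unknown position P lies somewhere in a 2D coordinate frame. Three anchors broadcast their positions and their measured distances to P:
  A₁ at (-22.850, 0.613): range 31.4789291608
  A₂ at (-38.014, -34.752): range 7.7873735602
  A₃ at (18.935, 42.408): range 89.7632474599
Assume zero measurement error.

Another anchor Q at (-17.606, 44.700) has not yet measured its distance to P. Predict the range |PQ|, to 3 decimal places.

74.518

eq1: (x + 22.850)² + (y − 0.613)² = 31.4789291608²
eq2: (x + 38.014)² + (y + 34.752)² = 7.7873735602²
eq3: (x − 18.935)² + (y − 42.408)² = 89.7632474599²
eq1−eq2, eq1−eq3 (x²,y² cancel):
  -30.328·x − 70.730·y = 3060.547225
  83.570·x + 83.590·y = -5432.043193
det = -30.328·83.590 − -70.730·83.570 = 3375.788580
x = (3060.547225·83.590 − -70.730·-5432.043193) / 3375.788580 = -38.028825
y = (-30.328·-5432.043193 − 3060.547225·83.570) / 3375.788580 = -26.964641
|P − Q| = √((-38.028825 − -17.606)² + (-26.964641 − 44.700)²) = 74.517867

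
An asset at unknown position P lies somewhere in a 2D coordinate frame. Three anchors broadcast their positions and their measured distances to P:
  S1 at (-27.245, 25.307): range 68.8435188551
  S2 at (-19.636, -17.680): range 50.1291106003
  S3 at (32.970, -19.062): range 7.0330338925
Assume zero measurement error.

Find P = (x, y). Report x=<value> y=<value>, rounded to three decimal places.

eq1: (x + 27.245)² + (y − 25.307)² = 68.8435188551²
eq2: (x + 19.636)² + (y + 17.680)² = 50.1291106003²
eq3: (x − 32.970)² + (y + 19.062)² = 7.0330338925²
eq2−eq3, eq2−eq1 (x²,y² cancel):
  105.212·x − 2.764·y = 3215.690012
  -15.218·x + 85.974·y = -1541.922981
det = 105.212·85.974 − -2.764·-15.218 = 9003.433936
x = (3215.690012·85.974 − -2.764·-1541.922981) / 9003.433936 = 30.233338
y = (105.212·-1541.922981 − 3215.690012·-15.218) / 9003.433936 = -12.583247

x=30.233 y=-12.583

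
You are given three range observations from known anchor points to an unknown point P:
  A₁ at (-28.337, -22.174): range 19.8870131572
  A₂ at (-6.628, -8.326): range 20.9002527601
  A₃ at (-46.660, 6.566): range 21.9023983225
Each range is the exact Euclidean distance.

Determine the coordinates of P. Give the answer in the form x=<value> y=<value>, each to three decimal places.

eq1: (x + 28.337)² + (y + 22.174)² = 19.8870131572²
eq2: (x + 6.628)² + (y + 8.326)² = 20.9002527601²
eq3: (x + 46.660)² + (y − 6.566)² = 21.9023983225²
eq1−eq3, eq1−eq2 (x²,y² cancel):
  -36.646·x + 57.480·y = 841.374351
  43.418·x + 27.696·y = -1222.746458
det = -36.646·27.696 − 57.480·43.418 = -3510.614256
x = (841.374351·27.696 − 57.480·-1222.746458) / -3510.614256 = -26.658061
y = (-36.646·-1222.746458 − 841.374351·43.418) / -3510.614256 = -2.357985

x=-26.658 y=-2.358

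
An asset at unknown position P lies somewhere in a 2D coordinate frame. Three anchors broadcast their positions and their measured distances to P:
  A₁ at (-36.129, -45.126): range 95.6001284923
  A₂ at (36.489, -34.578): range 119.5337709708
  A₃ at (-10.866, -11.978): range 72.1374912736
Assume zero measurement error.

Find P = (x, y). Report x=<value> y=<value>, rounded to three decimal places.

eq1: (x + 36.129)² + (y + 45.126)² = 95.6001284923²
eq2: (x − 36.489)² + (y + 34.578)² = 119.5337709708²
eq3: (x + 10.866)² + (y + 11.978)² = 72.1374912736²
eq1−eq3, eq1−eq2 (x²,y² cancel):
  50.526·x + 66.296·y = 855.448843
  145.236·x + 21.096·y = -5963.513147
det = 50.526·21.096 − 66.296·145.236 = -8562.669360
x = (855.448843·21.096 − 66.296·-5963.513147) / -8562.669360 = -48.279759
y = (50.526·-5963.513147 − 855.448843·145.236) / -8562.669360 = 49.698805

x=-48.280 y=49.699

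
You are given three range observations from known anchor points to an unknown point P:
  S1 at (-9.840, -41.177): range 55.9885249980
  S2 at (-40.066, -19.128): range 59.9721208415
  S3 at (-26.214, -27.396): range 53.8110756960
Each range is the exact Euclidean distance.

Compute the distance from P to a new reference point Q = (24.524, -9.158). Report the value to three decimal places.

23.031

eq1: (x + 9.840)² + (y + 41.177)² = 55.9885249980²
eq2: (x + 40.066)² + (y + 19.128)² = 59.9721208415²
eq3: (x + 26.214)² + (y + 27.396)² = 53.8110756960²
eq3−eq2, eq3−eq1 (x²,y² cancel):
  -27.704·x + 16.536·y = -167.573283
  32.748·x − 27.562·y = 115.573253
det = -27.704·-27.562 − 16.536·32.748 = 222.056720
x = (-167.573283·-27.562 − 16.536·115.573253) / 222.056720 = 12.192991
y = (-27.704·115.573253 − -167.573283·32.748) / 222.056720 = 10.293985
|P − Q| = √((12.192991 − 24.524)² + (10.293985 − -9.158)²) = 23.031142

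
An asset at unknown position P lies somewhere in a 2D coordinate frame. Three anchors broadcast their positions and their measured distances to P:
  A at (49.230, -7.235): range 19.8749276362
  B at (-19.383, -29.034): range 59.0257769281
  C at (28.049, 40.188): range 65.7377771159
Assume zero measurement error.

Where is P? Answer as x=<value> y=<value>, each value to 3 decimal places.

x=39.472 y=-24.550

eq1: (x − 49.230)² + (y + 7.235)² = 19.8749276362²
eq2: (x + 19.383)² + (y + 29.034)² = 59.0257769281²
eq3: (x − 28.049)² + (y − 40.188)² = 65.7377771159²
eq1−eq3, eq1−eq2 (x²,y² cancel):
  -42.362·x + 94.846·y = -4000.558972
  -137.226·x − 43.598·y = -4346.293873
det = -42.362·-43.598 − 94.846·-137.226 = 14862.235672
x = (-4000.558972·-43.598 − 94.846·-4346.293873) / 14862.235672 = 39.472188
y = (-42.362·-4346.293873 − -4000.558972·-137.226) / 14862.235672 = -24.549672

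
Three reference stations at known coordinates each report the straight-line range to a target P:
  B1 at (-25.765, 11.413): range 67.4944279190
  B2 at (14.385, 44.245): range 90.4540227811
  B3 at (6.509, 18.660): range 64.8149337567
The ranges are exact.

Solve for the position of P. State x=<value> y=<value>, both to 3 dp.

x=9.588 y=-46.082

eq1: (x + 25.765)² + (y − 11.413)² = 67.4944279190²
eq2: (x − 14.385)² + (y − 44.245)² = 90.4540227811²
eq3: (x − 6.509)² + (y − 18.660)² = 64.8149337567²
eq1−eq3, eq1−eq2 (x²,y² cancel):
  64.548·x + 14.494·y = -49.006951
  80.300·x + 65.664·y = -2255.975981
det = 64.548·65.664 − 14.494·80.300 = 3074.611672
x = (-49.006951·65.664 − 14.494·-2255.975981) / 3074.611672 = 9.588243
y = (64.548·-2255.975981 − -49.006951·80.300) / 3074.611672 = -46.081748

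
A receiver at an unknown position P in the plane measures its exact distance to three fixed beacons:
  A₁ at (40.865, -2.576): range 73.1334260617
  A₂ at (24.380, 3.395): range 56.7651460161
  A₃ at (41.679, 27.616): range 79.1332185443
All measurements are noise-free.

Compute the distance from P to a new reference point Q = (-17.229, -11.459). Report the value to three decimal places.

18.513

eq1: (x − 40.865)² + (y + 2.576)² = 73.1334260617²
eq2: (x − 24.380)² + (y − 3.395)² = 56.7651460161²
eq3: (x − 41.679)² + (y − 27.616)² = 79.1332185443²
eq3−eq1, eq3−eq2 (x²,y² cancel):
  -1.628·x − 60.384·y = 90.369774
  -34.598·x − 48.442·y = 1145.912403
det = -1.628·-48.442 − -60.384·-34.598 = -2010.302056
x = (90.369774·-48.442 − -60.384·1145.912403) / -2010.302056 = -32.242459
y = (-1.628·1145.912403 − 90.369774·-34.598) / -2010.302056 = -0.627303
|P − Q| = √((-32.242459 − -17.229)² + (-0.627303 − -11.459)²) = 18.512958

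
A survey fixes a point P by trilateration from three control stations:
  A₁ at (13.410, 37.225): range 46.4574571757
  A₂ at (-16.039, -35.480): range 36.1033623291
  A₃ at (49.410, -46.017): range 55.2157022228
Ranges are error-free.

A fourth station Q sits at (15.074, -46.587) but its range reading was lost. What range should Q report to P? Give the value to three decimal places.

eq1: (x − 13.410)² + (y − 37.225)² = 46.4574571757²
eq2: (x + 16.039)² + (y + 35.480)² = 36.1033623291²
eq3: (x − 49.410)² + (y + 46.017)² = 55.2157022228²
eq1−eq3, eq1−eq2 (x²,y² cancel):
  72.000·x − 166.484·y = 2102.905219
  -58.898·x − 145.410·y = 805.393752
det = 72.000·-145.410 − -166.484·-58.898 = -20275.094632
x = (2102.905219·-145.410 − -166.484·805.393752) / -20275.094632 = 8.468433
y = (72.000·805.393752 − 2102.905219·-58.898) / -20275.094632 = -8.968898
|P − Q| = √((8.468433 − 15.074)² + (-8.968898 − -46.587)²) = 38.193653

38.194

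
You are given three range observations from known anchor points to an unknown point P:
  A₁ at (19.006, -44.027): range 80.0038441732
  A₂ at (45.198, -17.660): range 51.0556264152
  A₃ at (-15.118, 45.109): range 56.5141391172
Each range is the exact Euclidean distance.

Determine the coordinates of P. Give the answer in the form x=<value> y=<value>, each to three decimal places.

x=40.115 y=33.142

eq1: (x − 19.006)² + (y + 44.027)² = 80.0038441732²
eq2: (x − 45.198)² + (y + 17.660)² = 51.0556264152²
eq3: (x + 15.118)² + (y − 45.109)² = 56.5141391172²
eq2−eq3, eq2−eq1 (x²,y² cancel):
  -120.632·x + 125.538·y = -678.529931
  -52.384·x − 52.734·y = -3849.068133
det = -120.632·-52.734 − 125.538·-52.384 = 12937.590480
x = (-678.529931·-52.734 − 125.538·-3849.068133) / 12937.590480 = 40.114573
y = (-120.632·-3849.068133 − -678.529931·-52.384) / 12937.590480 = 33.141927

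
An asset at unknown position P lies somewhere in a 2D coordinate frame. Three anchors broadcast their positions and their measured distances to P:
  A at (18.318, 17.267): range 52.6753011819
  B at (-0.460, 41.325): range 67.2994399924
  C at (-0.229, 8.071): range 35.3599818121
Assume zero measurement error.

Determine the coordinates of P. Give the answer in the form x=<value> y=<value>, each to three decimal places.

eq1: (x − 18.318)² + (y − 17.267)² = 52.6753011819²
eq2: (x + 0.460)² + (y − 41.325)² = 67.2994399924²
eq3: (x + 0.229)² + (y − 8.071)² = 35.3599818121²
eq2−eq1, eq2−eq3 (x²,y² cancel):
  37.556·x − 48.116·y = 680.258457
  0.462·x − 66.508·y = 1636.112567
det = 37.556·-66.508 − -48.116·0.462 = -2475.544856
x = (680.258457·-66.508 − -48.116·1636.112567) / -2475.544856 = -13.524523
y = (37.556·1636.112567 − 680.258457·0.462) / -2475.544856 = -24.694186

x=-13.525 y=-24.694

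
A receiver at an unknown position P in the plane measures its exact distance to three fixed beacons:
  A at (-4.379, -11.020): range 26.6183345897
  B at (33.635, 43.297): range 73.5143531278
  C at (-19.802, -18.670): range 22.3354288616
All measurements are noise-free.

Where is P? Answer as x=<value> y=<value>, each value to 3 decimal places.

x=-27.407 y=2.331

eq1: (x + 4.379)² + (y + 11.020)² = 26.6183345897²
eq2: (x − 33.635)² + (y − 43.297)² = 73.5143531278²
eq3: (x + 19.802)² + (y + 18.670)² = 22.3354288616²
eq1−eq2, eq1−eq3 (x²,y² cancel):
  76.028·x + 108.634·y = -1830.496986
  -30.846·x − 15.300·y = 809.736417
det = 76.028·-15.300 − 108.634·-30.846 = 2187.695964
x = (-1830.496986·-15.300 − 108.634·809.736417) / 2187.695964 = -27.407054
y = (76.028·809.736417 − -1830.496986·-30.846) / 2187.695964 = 2.330822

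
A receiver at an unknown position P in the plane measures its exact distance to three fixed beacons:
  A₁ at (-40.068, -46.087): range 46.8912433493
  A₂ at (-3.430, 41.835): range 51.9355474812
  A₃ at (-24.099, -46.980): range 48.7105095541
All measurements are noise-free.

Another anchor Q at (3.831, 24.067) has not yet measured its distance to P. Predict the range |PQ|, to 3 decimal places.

45.326

eq1: (x + 40.068)² + (y + 46.087)² = 46.8912433493²
eq2: (x + 3.430)² + (y − 41.835)² = 51.9355474812²
eq3: (x + 24.099)² + (y + 46.980)² = 48.7105095541²
eq2−eq3, eq2−eq1 (x²,y² cancel):
  -41.338·x − 177.630·y = 1350.537427
  -73.276·x − 175.844·y = 2466.036457
det = -41.338·-175.844 − -177.630·-73.276 = -5746.976608
x = (1350.537427·-175.844 − -177.630·2466.036457) / -5746.976608 = -34.898028
y = (-41.338·2466.036457 − 1350.537427·-73.276) / -5746.976608 = 0.518366
|P − Q| = √((-34.898028 − 3.831)² + (0.518366 − 24.067)²) = 45.326326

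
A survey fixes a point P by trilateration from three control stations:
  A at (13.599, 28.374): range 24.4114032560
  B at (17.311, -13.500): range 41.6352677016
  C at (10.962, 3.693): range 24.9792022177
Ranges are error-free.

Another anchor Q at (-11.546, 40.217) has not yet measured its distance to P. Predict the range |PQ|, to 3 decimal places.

eq1: (x − 13.599)² + (y − 28.374)² = 24.4114032560²
eq2: (x − 17.311)² + (y + 13.500)² = 41.6352677016²
eq3: (x − 10.962)² + (y − 3.693)² = 24.9792022177²
eq2−eq3, eq2−eq1 (x²,y² cancel):
  -12.698·x + 34.386·y = 761.417945
  -7.424·x + 83.748·y = 1645.674864
det = -12.698·83.748 − 34.386·-7.424 = -808.150440
x = (761.417945·83.748 − 34.386·1645.674864) / -808.150440 = -8.883314
y = (-12.698·1645.674864 − 761.417945·-7.424) / -808.150440 = 18.862840
|P − Q| = √((-8.883314 − -11.546)² + (18.862840 − 40.217)²) = 21.519527

21.520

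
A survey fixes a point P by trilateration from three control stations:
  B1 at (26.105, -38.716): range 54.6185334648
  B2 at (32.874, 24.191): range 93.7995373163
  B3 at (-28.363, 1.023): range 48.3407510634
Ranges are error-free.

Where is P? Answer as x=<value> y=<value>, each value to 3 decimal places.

eq1: (x − 26.105)² + (y + 38.716)² = 54.6185334648²
eq2: (x − 32.874)² + (y − 24.191)² = 93.7995373163²
eq3: (x + 28.363)² + (y − 1.023)² = 48.3407510634²
eq3−eq1, eq3−eq2 (x²,y² cancel):
  108.936·x − 79.478·y = 728.537399
  122.474·x + 46.336·y = -5601.126928
det = 108.936·46.336 − -79.478·122.474 = 14781.647068
x = (728.537399·46.336 − -79.478·-5601.126928) / 14781.647068 = -27.832410
y = (108.936·-5601.126928 − 728.537399·122.474) / 14781.647068 = -47.314839

x=-27.832 y=-47.315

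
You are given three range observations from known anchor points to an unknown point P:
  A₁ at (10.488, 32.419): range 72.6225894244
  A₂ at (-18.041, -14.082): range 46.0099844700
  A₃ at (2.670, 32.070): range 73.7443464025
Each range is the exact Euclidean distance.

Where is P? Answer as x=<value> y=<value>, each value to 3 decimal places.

eq1: (x − 10.488)² + (y − 32.419)² = 72.6225894244²
eq2: (x + 18.041)² + (y + 14.082)² = 46.0099844700²
eq3: (x − 2.670)² + (y − 32.070)² = 73.7443464025²
eq3−eq1, eq3−eq2 (x²,y² cancel):
  15.636·x + 0.698·y = 289.564037
  -41.422·x − 92.304·y = 2809.476560
det = 15.636·-92.304 − 0.698·-41.422 = -1414.352788
x = (289.564037·-92.304 − 0.698·2809.476560) / -1414.352788 = 20.284142
y = (15.636·2809.476560 − 289.564037·-41.422) / -1414.352788 = -39.539850

x=20.284 y=-39.540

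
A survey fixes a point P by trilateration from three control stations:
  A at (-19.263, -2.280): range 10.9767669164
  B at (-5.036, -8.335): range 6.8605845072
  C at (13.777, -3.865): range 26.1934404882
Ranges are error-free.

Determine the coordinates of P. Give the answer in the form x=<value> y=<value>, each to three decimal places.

x=-11.643 y=-10.181

eq1: (x + 19.263)² + (y + 2.280)² = 10.9767669164²
eq2: (x + 5.036)² + (y + 8.335)² = 6.8605845072²
eq3: (x − 13.777)² + (y + 3.865)² = 26.1934404882²
eq3−eq1, eq3−eq2 (x²,y² cancel):
  -66.080·x + 3.170·y = 737.124528
  -37.626·x − 8.940·y = 529.118272
det = -66.080·-8.940 − 3.170·-37.626 = 710.029620
x = (737.124528·-8.940 − 3.170·529.118272) / 710.029620 = -11.643455
y = (-66.080·529.118272 − 737.124528·-37.626) / 710.029620 = -10.181389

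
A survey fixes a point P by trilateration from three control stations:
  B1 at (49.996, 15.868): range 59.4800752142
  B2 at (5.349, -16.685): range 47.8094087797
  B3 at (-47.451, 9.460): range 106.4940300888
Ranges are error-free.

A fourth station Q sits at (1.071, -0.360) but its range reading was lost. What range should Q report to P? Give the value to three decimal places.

eq1: (x − 49.996)² + (y − 15.868)² = 59.4800752142²
eq2: (x − 5.349)² + (y + 16.685)² = 47.8094087797²
eq3: (x + 47.451)² + (y − 9.460)² = 106.4940300888²
eq3−eq2, eq3−eq1 (x²,y² cancel):
  105.600·x − 52.290·y = 7021.150902
  194.894·x + 12.816·y = 8213.403536
det = 105.600·12.816 − -52.290·194.894 = 11544.376860
x = (7021.150902·12.816 − -52.290·8213.403536) / 11544.376860 = 44.996967
y = (105.600·8213.403536 − 7021.150902·194.894) / 11544.376860 = -43.401630
|P − Q| = √((44.996967 − 1.071)² + (-43.401630 − -0.360)²) = 61.498556

61.499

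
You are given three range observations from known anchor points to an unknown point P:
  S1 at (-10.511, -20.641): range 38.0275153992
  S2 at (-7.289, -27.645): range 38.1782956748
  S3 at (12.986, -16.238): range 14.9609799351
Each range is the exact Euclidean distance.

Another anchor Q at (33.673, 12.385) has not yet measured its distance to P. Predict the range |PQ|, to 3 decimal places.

21.724

eq1: (x + 10.511)² + (y + 20.641)² = 38.0275153992²
eq2: (x + 7.289)² + (y + 27.645)² = 38.1782956748²
eq3: (x − 12.986)² + (y + 16.238)² = 14.9609799351²
eq3−eq2, eq3−eq1 (x²,y² cancel):
  -40.550·x − 22.814·y = -848.684634
  -46.994·x − 8.806·y = -1118.037845
det = -40.550·-8.806 − -22.814·-46.994 = -715.037816
x = (-848.684634·-8.806 − -22.814·-1118.037845) / -715.037816 = 25.220202
y = (-40.550·-1118.037845 − -848.684634·-46.994) / -715.037816 = -7.626658
|P − Q| = √((25.220202 − 33.673)² + (-7.626658 − 12.385)²) = 21.723633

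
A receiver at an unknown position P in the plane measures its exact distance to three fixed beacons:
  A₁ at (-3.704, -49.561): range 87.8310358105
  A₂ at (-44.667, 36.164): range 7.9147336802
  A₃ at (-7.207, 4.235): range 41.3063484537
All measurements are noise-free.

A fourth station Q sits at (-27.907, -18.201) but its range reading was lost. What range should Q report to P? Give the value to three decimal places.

50.377

eq1: (x + 3.704)² + (y + 49.561)² = 87.8310358105²
eq2: (x + 44.667)² + (y − 36.164)² = 7.9147336802²
eq3: (x + 7.207)² + (y − 4.235)² = 41.3063484537²
eq3−eq1, eq3−eq2 (x²,y² cancel):
  7.006·x − 107.592·y = -3607.940166
  -74.920·x + 63.858·y = 4876.671124
det = 7.006·63.858 − -107.592·-74.920 = -7613.403492
x = (-3607.940166·63.858 − -107.592·4876.671124) / -7613.403492 = -38.654848
y = (7.006·4876.671124 − -3607.940166·-74.920) / -7613.403492 = 31.016472
|P − Q| = √((-38.654848 − -27.907)² + (31.016472 − -18.201)²) = 50.377335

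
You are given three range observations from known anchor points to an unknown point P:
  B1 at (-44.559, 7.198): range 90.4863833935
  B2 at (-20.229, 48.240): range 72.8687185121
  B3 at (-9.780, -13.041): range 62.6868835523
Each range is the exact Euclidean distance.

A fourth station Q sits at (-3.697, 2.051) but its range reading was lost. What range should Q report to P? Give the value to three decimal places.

eq1: (x + 44.559)² + (y − 7.198)² = 90.4863833935²
eq2: (x + 20.229)² + (y − 48.240)² = 72.8687185121²
eq3: (x + 9.780)² + (y + 13.041)² = 62.6868835523²
eq2−eq3, eq2−eq1 (x²,y² cancel):
  20.898·x − 122.562·y = -1090.389192
  -48.660·x − 82.084·y = -3576.929798
det = 20.898·-82.084 − -122.562·-48.660 = -7679.258352
x = (-1090.389192·-82.084 − -122.562·-3576.929798) / -7679.258352 = 45.433055
y = (20.898·-3576.929798 − -1090.389192·-48.660) / -7679.258352 = 16.643406
|P − Q| = √((45.433055 − -3.697)² + (16.643406 − 2.051)²) = 51.251347

51.251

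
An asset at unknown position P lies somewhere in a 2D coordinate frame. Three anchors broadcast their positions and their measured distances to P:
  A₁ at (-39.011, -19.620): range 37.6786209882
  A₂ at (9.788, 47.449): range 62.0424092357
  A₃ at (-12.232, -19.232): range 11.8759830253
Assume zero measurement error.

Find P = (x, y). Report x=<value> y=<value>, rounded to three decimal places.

x=-1.834 y=-13.495

eq1: (x + 39.011)² + (y + 19.620)² = 37.6786209882²
eq2: (x − 9.788)² + (y − 47.449)² = 62.0424092357²
eq3: (x + 12.232)² + (y + 19.232)² = 11.8759830253²
eq2−eq3, eq2−eq1 (x²,y² cancel):
  -44.040·x − 133.362·y = 1880.500674
  -97.598·x − 134.138·y = 1989.172040
det = -44.040·-134.138 − -133.362·-97.598 = -7108.426956
x = (1880.500674·-134.138 − -133.362·1989.172040) / -7108.426956 = -1.833509
y = (-44.040·1989.172040 − 1880.500674·-97.598) / -7108.426956 = -13.495246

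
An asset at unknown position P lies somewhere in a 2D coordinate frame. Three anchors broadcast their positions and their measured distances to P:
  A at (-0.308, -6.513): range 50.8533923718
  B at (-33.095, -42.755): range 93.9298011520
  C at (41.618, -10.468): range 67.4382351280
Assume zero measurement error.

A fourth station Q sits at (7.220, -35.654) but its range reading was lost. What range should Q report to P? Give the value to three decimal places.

eq1: (x + 0.308)² + (y + 6.513)² = 50.8533923718²
eq2: (x + 33.095)² + (y + 42.755)² = 93.9298011520²
eq3: (x − 41.618)² + (y + 10.468)² = 67.4382351280²
eq2−eq3, eq2−eq1 (x²,y² cancel):
  149.426·x + 64.574·y = 3193.259885
  65.574·x + 72.484·y = 3355.985012
det = 149.426·72.484 − 64.574·65.574 = 6596.618708
x = (3193.259885·72.484 − 64.574·3355.985012) / 6596.618708 = 2.236126
y = (149.426·3355.985012 − 3193.259885·65.574) / 6596.618708 = 44.276713
|P − Q| = √((2.236126 − 7.220)² + (44.276713 − -35.654)²) = 80.085940

80.086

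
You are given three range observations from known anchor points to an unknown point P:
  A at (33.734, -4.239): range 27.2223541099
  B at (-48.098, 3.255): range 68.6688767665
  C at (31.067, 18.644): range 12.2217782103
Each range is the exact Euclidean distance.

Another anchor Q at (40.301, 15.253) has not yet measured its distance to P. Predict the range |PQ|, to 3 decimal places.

eq1: (x − 33.734)² + (y + 4.239)² = 27.2223541099²
eq2: (x + 48.098)² + (y − 3.255)² = 68.6688767665²
eq3: (x − 31.067)² + (y − 18.644)² = 12.2217782103²
eq2−eq3, eq2−eq1 (x²,y² cancel):
  158.330·x + 30.778·y = 3554.787370
  163.664·x − 14.988·y = 2806.297321
det = 158.330·-14.988 − 30.778·163.664 = -7410.300632
x = (3554.787370·-14.988 − 30.778·2806.297321) / -7410.300632 = 18.845574
y = (158.330·2806.297321 − 3554.787370·163.664) / -7410.300632 = 18.551159
|P − Q| = √((18.845574 − 40.301)² + (18.551159 − 15.253)²) = 21.707444

21.707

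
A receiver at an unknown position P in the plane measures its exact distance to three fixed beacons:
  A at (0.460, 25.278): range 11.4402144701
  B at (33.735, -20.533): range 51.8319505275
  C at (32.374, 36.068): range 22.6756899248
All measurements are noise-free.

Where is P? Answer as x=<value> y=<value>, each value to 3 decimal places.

x=11.840 y=26.448

eq1: (x − 0.460)² + (y − 25.278)² = 11.4402144701²
eq2: (x − 33.735)² + (y + 20.533)² = 51.8319505275²
eq3: (x − 32.374)² + (y − 36.068)² = 22.6756899248²
eq2−eq3, eq2−eq1 (x²,y² cancel):
  -2.722·x + 113.202·y = 2961.686368
  -66.550·x + 91.622·y = 1635.207158
det = -2.722·91.622 − 113.202·-66.550 = 7284.198016
x = (2961.686368·91.622 − 113.202·1635.207158) / 7284.198016 = 11.840275
y = (-2.722·1635.207158 − 2961.686368·-66.550) / 7284.198016 = 26.447550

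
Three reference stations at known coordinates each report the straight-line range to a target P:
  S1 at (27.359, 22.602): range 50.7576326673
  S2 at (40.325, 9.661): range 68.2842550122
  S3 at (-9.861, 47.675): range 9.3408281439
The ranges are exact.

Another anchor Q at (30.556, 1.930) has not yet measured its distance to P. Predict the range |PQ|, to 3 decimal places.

64.826

eq1: (x − 27.359)² + (y − 22.602)² = 50.7576326673²
eq2: (x − 40.325)² + (y − 9.661)² = 68.2842550122²
eq3: (x + 9.861)² + (y − 47.675)² = 9.3408281439²
eq3−eq1, eq3−eq2 (x²,y² cancel):
  74.440·x − 50.146·y = -3599.865865
  100.372·x − 76.028·y = -5226.192812
det = 74.440·-76.028 − -50.146·100.372 = -626.270008
x = (-3599.865865·-76.028 − -50.146·-5226.192812) / -626.270008 = -18.551004
y = (74.440·-5226.192812 − -3599.865865·100.372) / -626.270008 = 44.249375
|P − Q| = √((-18.551004 − 30.556)² + (44.249375 − 1.930)²) = 64.826131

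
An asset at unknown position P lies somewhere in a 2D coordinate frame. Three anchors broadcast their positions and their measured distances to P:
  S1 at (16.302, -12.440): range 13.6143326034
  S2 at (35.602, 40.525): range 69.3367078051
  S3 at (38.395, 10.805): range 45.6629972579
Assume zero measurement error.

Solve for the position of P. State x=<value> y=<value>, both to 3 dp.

eq1: (x − 16.302)² + (y + 12.440)² = 13.6143326034²
eq2: (x − 35.602)² + (y − 40.525)² = 69.3367078051²
eq3: (x − 38.395)² + (y − 10.805)² = 45.6629972579²
eq3−eq1, eq3−eq2 (x²,y² cancel):
  -44.186·x − 46.490·y = 729.344020
  -5.586·x + 59.440·y = -1403.615752
det = -44.186·59.440 − -46.490·-5.586 = -2886.108980
x = (729.344020·59.440 − -46.490·-1403.615752) / -2886.108980 = 7.588725
y = (-44.186·-1403.615752 − 729.344020·-5.586) / -2886.108980 = -22.900827

x=7.589 y=-22.901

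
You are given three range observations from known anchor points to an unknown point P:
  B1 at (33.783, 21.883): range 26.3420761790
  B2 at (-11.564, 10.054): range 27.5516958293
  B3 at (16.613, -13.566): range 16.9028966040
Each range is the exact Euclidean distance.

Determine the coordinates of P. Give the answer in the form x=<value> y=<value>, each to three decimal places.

x=15.140 y=3.273

eq1: (x − 33.783)² + (y − 21.883)² = 26.3420761790²
eq2: (x + 11.564)² + (y − 10.054)² = 27.5516958293²
eq3: (x − 16.613)² + (y + 13.566)² = 16.9028966040²
eq3−eq2, eq3−eq1 (x²,y² cancel):
  -56.354·x + 47.240·y = -698.607142
  34.340·x + 70.898·y = 751.931589
det = -56.354·70.898 − 47.240·34.340 = -5617.607492
x = (-698.607142·70.898 − 47.240·751.931589) / -5617.607492 = 15.140093
y = (-56.354·751.931589 − -698.607142·34.340) / -5617.607492 = 3.272600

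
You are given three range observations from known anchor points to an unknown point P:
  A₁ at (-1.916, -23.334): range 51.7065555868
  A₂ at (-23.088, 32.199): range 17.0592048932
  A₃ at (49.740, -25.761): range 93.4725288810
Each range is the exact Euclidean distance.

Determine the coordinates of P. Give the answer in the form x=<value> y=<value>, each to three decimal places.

x=-32.773 y=18.156

eq1: (x + 1.916)² + (y + 23.334)² = 51.7065555868²
eq2: (x + 23.088)² + (y − 32.199)² = 17.0592048932²
eq3: (x − 49.740)² + (y + 25.761)² = 93.4725288810²
eq1−eq2, eq1−eq3 (x²,y² cancel):
  -42.344·x + 111.066·y = 3404.236152
  103.312·x − 4.854·y = -3473.995656
det = -42.344·-4.854 − 111.066·103.312 = -11268.912816
x = (3404.236152·-4.854 − 111.066·-3473.995656) / -11268.912816 = -32.773227
y = (-42.344·-3473.995656 − 3404.236152·103.312) / -11268.912816 = 18.155751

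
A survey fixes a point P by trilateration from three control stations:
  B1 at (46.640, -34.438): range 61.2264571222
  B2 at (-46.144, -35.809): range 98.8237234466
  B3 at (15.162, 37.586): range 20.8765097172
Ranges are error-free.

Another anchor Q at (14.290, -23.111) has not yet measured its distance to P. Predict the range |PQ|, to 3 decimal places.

eq1: (x − 46.640)² + (y + 34.438)² = 61.2264571222²
eq2: (x + 46.144)² + (y + 35.809)² = 98.8237234466²
eq3: (x − 15.162)² + (y − 37.586)² = 20.8765097172²
eq1−eq3, eq1−eq2 (x²,y² cancel):
  -62.956·x + 144.048·y = 1594.178590
  -185.568·x − 2.742·y = -5967.161491
det = -62.956·-2.742 − 144.048·-185.568 = 26903.324616
x = (1594.178590·-2.742 − 144.048·-5967.161491) / 26903.324616 = 31.787389
y = (-62.956·-5967.161491 − 1594.178590·-185.568) / 26903.324616 = 24.959635
|P − Q| = √((31.787389 − 14.290)² + (24.959635 − -23.111)²) = 51.156080

51.156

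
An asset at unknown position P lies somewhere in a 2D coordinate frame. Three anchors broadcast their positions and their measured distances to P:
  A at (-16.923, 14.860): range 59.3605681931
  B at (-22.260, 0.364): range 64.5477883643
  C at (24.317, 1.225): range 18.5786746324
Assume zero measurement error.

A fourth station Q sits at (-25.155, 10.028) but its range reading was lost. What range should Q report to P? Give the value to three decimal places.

67.150

eq1: (x + 16.923)² + (y − 14.860)² = 59.3605681931²
eq2: (x + 22.260)² + (y − 0.364)² = 64.5477883643²
eq3: (x − 24.317)² + (y − 1.225)² = 18.5786746324²
eq3−eq1, eq3−eq2 (x²,y² cancel):
  -82.480·x + 27.270·y = -3264.119490
  -93.154·x − 1.722·y = -3918.426850
det = -82.480·-1.722 − 27.270·-93.154 = 2682.340140
x = (-3264.119490·-1.722 − 27.270·-3918.426850) / 2682.340140 = 41.932159
y = (-82.480·-3918.426850 − -3264.119490·-93.154) / 2682.340140 = 7.130363
|P − Q| = √((41.932159 − -25.155)² + (7.130363 − 10.028)²) = 67.149708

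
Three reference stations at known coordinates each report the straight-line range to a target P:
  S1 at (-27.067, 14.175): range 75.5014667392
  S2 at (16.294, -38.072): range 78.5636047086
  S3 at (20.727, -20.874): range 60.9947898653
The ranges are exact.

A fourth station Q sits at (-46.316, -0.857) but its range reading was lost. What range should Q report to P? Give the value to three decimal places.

98.559

eq1: (x + 27.067)² + (y − 14.175)² = 75.5014667392²
eq2: (x − 16.294)² + (y + 38.072)² = 78.5636047086²
eq3: (x − 20.727)² + (y + 20.874)² = 60.9947898653²
eq2−eq1, eq2−eq3 (x²,y² cancel):
  -86.722·x + 104.494·y = -309.650001
  8.866·x + 34.396·y = 1602.236379
det = -86.722·34.396 − 104.494·8.866 = -3909.333716
x = (-309.650001·34.396 − 104.494·1602.236379) / -3909.333716 = 45.551192
y = (-86.722·1602.236379 − -309.650001·8.866) / -3909.333716 = 34.840665
|P − Q| = √((45.551192 − -46.316)² + (34.840665 − -0.857)²) = 98.559141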